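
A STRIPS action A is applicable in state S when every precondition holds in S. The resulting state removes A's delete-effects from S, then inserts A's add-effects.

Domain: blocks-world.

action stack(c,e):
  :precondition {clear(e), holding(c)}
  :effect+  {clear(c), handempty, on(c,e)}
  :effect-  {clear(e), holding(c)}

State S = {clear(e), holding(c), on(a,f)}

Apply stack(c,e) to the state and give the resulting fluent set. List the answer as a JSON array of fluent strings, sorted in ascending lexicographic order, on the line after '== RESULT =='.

Progress:
  pre ⊆ S: {clear(e), holding(c)} ⊆ S  — applicable
  S \ del = {on(a,f)}
  ∪ add   = {clear(c), handempty, on(a,f), on(c,e)}

== RESULT ==
["clear(c)", "handempty", "on(a,f)", "on(c,e)"]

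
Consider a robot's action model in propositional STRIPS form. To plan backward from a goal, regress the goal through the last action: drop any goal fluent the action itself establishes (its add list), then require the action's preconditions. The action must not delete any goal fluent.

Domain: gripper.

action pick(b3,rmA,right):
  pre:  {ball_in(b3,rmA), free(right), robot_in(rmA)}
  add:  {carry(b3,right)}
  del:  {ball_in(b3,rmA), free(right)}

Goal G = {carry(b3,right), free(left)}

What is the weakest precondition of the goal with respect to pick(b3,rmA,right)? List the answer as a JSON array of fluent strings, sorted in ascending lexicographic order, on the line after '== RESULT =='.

Regress:
  G ∩ del = {}  (empty — regression defined)
  G \ add = {carry(b3,right), free(left)} \ {carry(b3,right)} = {free(left)}
  ∪ pre   = {free(left)} ∪ {ball_in(b3,rmA), free(right), robot_in(rmA)}
          = {ball_in(b3,rmA), free(left), free(right), robot_in(rmA)}

== RESULT ==
["ball_in(b3,rmA)", "free(left)", "free(right)", "robot_in(rmA)"]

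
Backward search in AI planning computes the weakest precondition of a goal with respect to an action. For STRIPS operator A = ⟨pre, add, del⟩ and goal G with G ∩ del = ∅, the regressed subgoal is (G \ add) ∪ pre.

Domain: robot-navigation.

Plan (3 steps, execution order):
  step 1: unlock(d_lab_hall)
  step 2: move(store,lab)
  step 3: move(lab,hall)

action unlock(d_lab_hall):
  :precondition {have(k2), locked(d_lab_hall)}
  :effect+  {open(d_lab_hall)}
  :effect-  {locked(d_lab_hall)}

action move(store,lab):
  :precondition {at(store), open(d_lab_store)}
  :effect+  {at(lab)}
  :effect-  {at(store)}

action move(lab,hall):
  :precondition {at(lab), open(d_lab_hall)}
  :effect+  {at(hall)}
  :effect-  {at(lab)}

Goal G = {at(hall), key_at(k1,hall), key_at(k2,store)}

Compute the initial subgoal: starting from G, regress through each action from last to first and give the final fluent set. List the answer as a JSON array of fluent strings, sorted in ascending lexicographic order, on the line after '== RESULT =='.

Work backward from the goal:
  through step 3 (move(lab,hall)): drop {at(hall)}, keep {key_at(k1,hall), key_at(k2,store)}, require {at(lab), open(d_lab_hall)}
    → {at(lab), key_at(k1,hall), key_at(k2,store), open(d_lab_hall)}
  through step 2 (move(store,lab)): drop {at(lab)}, keep {key_at(k1,hall), key_at(k2,store), open(d_lab_hall)}, require {at(store), open(d_lab_store)}
    → {at(store), key_at(k1,hall), key_at(k2,store), open(d_lab_hall), open(d_lab_store)}
  through step 1 (unlock(d_lab_hall)): drop {open(d_lab_hall)}, keep {at(store), key_at(k1,hall), key_at(k2,store), open(d_lab_store)}, require {have(k2), locked(d_lab_hall)}
    → {at(store), have(k2), key_at(k1,hall), key_at(k2,store), locked(d_lab_hall), open(d_lab_store)}

== RESULT ==
["at(store)", "have(k2)", "key_at(k1,hall)", "key_at(k2,store)", "locked(d_lab_hall)", "open(d_lab_store)"]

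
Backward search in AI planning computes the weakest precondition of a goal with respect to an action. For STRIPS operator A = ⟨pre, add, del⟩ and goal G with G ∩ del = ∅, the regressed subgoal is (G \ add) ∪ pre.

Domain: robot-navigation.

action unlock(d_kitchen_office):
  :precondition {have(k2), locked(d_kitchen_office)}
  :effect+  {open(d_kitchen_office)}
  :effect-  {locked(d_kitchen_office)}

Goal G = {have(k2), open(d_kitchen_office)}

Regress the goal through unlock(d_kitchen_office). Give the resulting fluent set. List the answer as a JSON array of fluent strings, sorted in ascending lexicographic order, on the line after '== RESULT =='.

Regress:
  G ∩ del = {}  (empty — regression defined)
  G \ add = {have(k2), open(d_kitchen_office)} \ {open(d_kitchen_office)} = {have(k2)}
  ∪ pre   = {have(k2)} ∪ {have(k2), locked(d_kitchen_office)}
          = {have(k2), locked(d_kitchen_office)}

== RESULT ==
["have(k2)", "locked(d_kitchen_office)"]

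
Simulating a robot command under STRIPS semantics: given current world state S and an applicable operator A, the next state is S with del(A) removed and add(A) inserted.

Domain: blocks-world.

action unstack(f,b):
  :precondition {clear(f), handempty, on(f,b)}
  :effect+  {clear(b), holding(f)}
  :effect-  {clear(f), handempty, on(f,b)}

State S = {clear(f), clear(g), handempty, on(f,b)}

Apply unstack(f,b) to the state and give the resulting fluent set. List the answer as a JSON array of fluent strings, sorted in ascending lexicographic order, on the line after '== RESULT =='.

Progress:
  pre ⊆ S: {clear(f), handempty, on(f,b)} ⊆ S  — applicable
  S \ del = {clear(g)}
  ∪ add   = {clear(b), clear(g), holding(f)}

== RESULT ==
["clear(b)", "clear(g)", "holding(f)"]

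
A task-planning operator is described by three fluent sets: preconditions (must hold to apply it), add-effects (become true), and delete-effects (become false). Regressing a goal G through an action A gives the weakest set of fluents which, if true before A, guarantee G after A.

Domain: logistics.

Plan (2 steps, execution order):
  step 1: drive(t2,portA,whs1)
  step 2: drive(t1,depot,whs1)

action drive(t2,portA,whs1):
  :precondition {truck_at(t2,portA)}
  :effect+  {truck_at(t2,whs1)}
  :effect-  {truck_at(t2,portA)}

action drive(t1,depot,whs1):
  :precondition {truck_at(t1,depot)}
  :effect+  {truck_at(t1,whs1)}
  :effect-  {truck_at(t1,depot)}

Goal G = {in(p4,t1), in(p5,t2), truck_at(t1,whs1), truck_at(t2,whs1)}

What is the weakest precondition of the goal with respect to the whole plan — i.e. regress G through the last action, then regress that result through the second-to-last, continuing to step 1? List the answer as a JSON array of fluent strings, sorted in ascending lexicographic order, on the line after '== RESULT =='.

Work backward from the goal:
  through step 2 (drive(t1,depot,whs1)): drop {truck_at(t1,whs1)}, keep {in(p4,t1), in(p5,t2), truck_at(t2,whs1)}, require {truck_at(t1,depot)}
    → {in(p4,t1), in(p5,t2), truck_at(t1,depot), truck_at(t2,whs1)}
  through step 1 (drive(t2,portA,whs1)): drop {truck_at(t2,whs1)}, keep {in(p4,t1), in(p5,t2), truck_at(t1,depot)}, require {truck_at(t2,portA)}
    → {in(p4,t1), in(p5,t2), truck_at(t1,depot), truck_at(t2,portA)}

== RESULT ==
["in(p4,t1)", "in(p5,t2)", "truck_at(t1,depot)", "truck_at(t2,portA)"]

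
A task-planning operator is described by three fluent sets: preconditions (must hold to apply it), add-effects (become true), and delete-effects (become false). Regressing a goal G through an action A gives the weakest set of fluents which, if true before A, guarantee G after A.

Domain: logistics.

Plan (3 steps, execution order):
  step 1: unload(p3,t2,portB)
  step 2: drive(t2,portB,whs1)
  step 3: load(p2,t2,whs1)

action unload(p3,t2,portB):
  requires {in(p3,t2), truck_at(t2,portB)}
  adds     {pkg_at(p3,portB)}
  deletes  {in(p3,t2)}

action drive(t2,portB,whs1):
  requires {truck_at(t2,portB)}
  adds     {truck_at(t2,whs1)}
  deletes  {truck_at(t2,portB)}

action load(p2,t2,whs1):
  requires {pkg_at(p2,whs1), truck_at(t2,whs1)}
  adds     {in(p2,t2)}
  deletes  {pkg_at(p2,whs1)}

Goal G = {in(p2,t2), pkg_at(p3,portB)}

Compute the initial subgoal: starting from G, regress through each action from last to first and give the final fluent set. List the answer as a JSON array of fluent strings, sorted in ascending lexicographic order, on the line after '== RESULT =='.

Work backward from the goal:
  through step 3 (load(p2,t2,whs1)): drop {in(p2,t2)}, keep {pkg_at(p3,portB)}, require {pkg_at(p2,whs1), truck_at(t2,whs1)}
    → {pkg_at(p2,whs1), pkg_at(p3,portB), truck_at(t2,whs1)}
  through step 2 (drive(t2,portB,whs1)): drop {truck_at(t2,whs1)}, keep {pkg_at(p2,whs1), pkg_at(p3,portB)}, require {truck_at(t2,portB)}
    → {pkg_at(p2,whs1), pkg_at(p3,portB), truck_at(t2,portB)}
  through step 1 (unload(p3,t2,portB)): drop {pkg_at(p3,portB)}, keep {pkg_at(p2,whs1), truck_at(t2,portB)}, require {in(p3,t2), truck_at(t2,portB)}
    → {in(p3,t2), pkg_at(p2,whs1), truck_at(t2,portB)}

== RESULT ==
["in(p3,t2)", "pkg_at(p2,whs1)", "truck_at(t2,portB)"]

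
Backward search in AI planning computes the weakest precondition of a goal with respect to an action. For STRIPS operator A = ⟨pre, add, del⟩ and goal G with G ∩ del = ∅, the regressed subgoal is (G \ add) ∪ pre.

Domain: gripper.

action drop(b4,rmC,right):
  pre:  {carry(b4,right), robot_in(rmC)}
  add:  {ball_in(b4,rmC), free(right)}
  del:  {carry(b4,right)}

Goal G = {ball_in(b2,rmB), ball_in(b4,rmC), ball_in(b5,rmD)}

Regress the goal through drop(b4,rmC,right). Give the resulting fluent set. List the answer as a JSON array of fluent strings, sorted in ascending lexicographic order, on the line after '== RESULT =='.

Regress:
  G ∩ del = {}  (empty — regression defined)
  G \ add = {ball_in(b2,rmB), ball_in(b4,rmC), ball_in(b5,rmD)} \ {ball_in(b4,rmC), free(right)} = {ball_in(b2,rmB), ball_in(b5,rmD)}
  ∪ pre   = {ball_in(b2,rmB), ball_in(b5,rmD)} ∪ {carry(b4,right), robot_in(rmC)}
          = {ball_in(b2,rmB), ball_in(b5,rmD), carry(b4,right), robot_in(rmC)}

== RESULT ==
["ball_in(b2,rmB)", "ball_in(b5,rmD)", "carry(b4,right)", "robot_in(rmC)"]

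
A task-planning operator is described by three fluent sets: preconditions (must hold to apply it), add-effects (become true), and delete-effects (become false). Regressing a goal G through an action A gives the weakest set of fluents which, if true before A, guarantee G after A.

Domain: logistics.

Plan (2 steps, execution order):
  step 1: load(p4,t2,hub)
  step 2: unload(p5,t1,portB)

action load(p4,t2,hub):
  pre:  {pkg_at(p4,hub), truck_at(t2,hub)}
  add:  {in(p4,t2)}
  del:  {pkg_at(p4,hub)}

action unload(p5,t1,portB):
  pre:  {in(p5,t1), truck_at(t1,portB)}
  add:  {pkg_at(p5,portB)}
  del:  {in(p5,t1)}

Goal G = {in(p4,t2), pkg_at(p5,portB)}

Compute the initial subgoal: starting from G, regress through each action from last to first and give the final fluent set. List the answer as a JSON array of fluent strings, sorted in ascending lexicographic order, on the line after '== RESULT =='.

Work backward from the goal:
  through step 2 (unload(p5,t1,portB)): drop {pkg_at(p5,portB)}, keep {in(p4,t2)}, require {in(p5,t1), truck_at(t1,portB)}
    → {in(p4,t2), in(p5,t1), truck_at(t1,portB)}
  through step 1 (load(p4,t2,hub)): drop {in(p4,t2)}, keep {in(p5,t1), truck_at(t1,portB)}, require {pkg_at(p4,hub), truck_at(t2,hub)}
    → {in(p5,t1), pkg_at(p4,hub), truck_at(t1,portB), truck_at(t2,hub)}

== RESULT ==
["in(p5,t1)", "pkg_at(p4,hub)", "truck_at(t1,portB)", "truck_at(t2,hub)"]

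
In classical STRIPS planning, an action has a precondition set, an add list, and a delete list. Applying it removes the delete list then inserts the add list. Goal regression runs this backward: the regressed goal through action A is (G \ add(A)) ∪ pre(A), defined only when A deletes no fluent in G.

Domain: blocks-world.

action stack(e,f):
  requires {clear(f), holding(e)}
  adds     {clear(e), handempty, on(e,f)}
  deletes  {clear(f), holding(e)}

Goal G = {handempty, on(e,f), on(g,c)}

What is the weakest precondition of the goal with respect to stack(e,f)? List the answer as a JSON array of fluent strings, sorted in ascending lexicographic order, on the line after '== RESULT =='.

Regress:
  G ∩ del = {}  (empty — regression defined)
  G \ add = {handempty, on(e,f), on(g,c)} \ {clear(e), handempty, on(e,f)} = {on(g,c)}
  ∪ pre   = {on(g,c)} ∪ {clear(f), holding(e)}
          = {clear(f), holding(e), on(g,c)}

== RESULT ==
["clear(f)", "holding(e)", "on(g,c)"]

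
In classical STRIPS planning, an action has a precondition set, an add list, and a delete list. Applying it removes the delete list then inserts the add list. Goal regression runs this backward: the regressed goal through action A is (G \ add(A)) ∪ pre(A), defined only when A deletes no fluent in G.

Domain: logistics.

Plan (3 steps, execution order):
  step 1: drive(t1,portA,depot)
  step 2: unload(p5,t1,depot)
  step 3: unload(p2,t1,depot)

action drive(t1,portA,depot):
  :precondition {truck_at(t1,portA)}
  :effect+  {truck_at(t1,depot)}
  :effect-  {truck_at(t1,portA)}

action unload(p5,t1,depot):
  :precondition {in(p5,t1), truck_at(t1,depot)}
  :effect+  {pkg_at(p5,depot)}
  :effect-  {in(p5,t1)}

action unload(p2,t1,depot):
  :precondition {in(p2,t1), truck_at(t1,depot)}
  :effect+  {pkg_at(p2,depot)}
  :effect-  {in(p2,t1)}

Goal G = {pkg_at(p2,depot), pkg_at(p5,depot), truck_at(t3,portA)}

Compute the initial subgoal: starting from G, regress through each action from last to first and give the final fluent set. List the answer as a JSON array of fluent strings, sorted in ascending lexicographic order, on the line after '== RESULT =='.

Regress step by step:
  through step 3 (unload(p2,t1,depot)): drop {pkg_at(p2,depot)}, keep {pkg_at(p5,depot), truck_at(t3,portA)}, require {in(p2,t1), truck_at(t1,depot)}
    → {in(p2,t1), pkg_at(p5,depot), truck_at(t1,depot), truck_at(t3,portA)}
  through step 2 (unload(p5,t1,depot)): drop {pkg_at(p5,depot)}, keep {in(p2,t1), truck_at(t1,depot), truck_at(t3,portA)}, require {in(p5,t1), truck_at(t1,depot)}
    → {in(p2,t1), in(p5,t1), truck_at(t1,depot), truck_at(t3,portA)}
  through step 1 (drive(t1,portA,depot)): drop {truck_at(t1,depot)}, keep {in(p2,t1), in(p5,t1), truck_at(t3,portA)}, require {truck_at(t1,portA)}
    → {in(p2,t1), in(p5,t1), truck_at(t1,portA), truck_at(t3,portA)}

== RESULT ==
["in(p2,t1)", "in(p5,t1)", "truck_at(t1,portA)", "truck_at(t3,portA)"]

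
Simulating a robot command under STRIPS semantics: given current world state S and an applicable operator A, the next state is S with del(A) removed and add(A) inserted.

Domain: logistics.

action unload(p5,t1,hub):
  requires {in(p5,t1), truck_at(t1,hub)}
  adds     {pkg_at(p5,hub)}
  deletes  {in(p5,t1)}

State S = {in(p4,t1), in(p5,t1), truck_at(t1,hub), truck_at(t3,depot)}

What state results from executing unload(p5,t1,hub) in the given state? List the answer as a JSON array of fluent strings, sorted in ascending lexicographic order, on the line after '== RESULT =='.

Compute (S \ del) ∪ add:
  pre ⊆ S: {in(p5,t1), truck_at(t1,hub)} ⊆ S  — applicable
  S \ del = {in(p4,t1), truck_at(t1,hub), truck_at(t3,depot)}
  ∪ add   = {in(p4,t1), pkg_at(p5,hub), truck_at(t1,hub), truck_at(t3,depot)}

== RESULT ==
["in(p4,t1)", "pkg_at(p5,hub)", "truck_at(t1,hub)", "truck_at(t3,depot)"]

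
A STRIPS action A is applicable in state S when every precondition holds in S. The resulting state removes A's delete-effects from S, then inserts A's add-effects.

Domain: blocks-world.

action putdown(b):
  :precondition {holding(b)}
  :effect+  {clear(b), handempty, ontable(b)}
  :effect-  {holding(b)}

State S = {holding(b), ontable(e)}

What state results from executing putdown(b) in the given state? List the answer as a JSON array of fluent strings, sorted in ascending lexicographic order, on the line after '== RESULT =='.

Progress:
  pre ⊆ S: {holding(b)} ⊆ S  — applicable
  S \ del = {ontable(e)}
  ∪ add   = {clear(b), handempty, ontable(b), ontable(e)}

== RESULT ==
["clear(b)", "handempty", "ontable(b)", "ontable(e)"]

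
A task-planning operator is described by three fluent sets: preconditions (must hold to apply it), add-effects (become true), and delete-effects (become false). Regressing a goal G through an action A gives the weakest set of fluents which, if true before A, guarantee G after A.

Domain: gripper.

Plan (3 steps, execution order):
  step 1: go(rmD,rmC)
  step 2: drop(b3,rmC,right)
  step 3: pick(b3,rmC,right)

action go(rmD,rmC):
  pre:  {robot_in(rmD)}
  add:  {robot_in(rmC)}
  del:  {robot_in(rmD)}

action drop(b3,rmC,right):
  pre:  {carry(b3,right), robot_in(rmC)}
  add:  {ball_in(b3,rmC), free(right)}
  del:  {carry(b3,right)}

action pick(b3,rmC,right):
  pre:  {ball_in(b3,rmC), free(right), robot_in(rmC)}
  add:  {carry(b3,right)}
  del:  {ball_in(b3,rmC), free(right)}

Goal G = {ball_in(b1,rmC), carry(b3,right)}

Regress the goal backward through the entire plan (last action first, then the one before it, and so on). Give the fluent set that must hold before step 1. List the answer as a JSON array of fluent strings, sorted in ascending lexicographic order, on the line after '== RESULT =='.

Regress step by step:
  through step 3 (pick(b3,rmC,right)): drop {carry(b3,right)}, keep {ball_in(b1,rmC)}, require {ball_in(b3,rmC), free(right), robot_in(rmC)}
    → {ball_in(b1,rmC), ball_in(b3,rmC), free(right), robot_in(rmC)}
  through step 2 (drop(b3,rmC,right)): drop {ball_in(b3,rmC), free(right)}, keep {ball_in(b1,rmC), robot_in(rmC)}, require {carry(b3,right), robot_in(rmC)}
    → {ball_in(b1,rmC), carry(b3,right), robot_in(rmC)}
  through step 1 (go(rmD,rmC)): drop {robot_in(rmC)}, keep {ball_in(b1,rmC), carry(b3,right)}, require {robot_in(rmD)}
    → {ball_in(b1,rmC), carry(b3,right), robot_in(rmD)}

== RESULT ==
["ball_in(b1,rmC)", "carry(b3,right)", "robot_in(rmD)"]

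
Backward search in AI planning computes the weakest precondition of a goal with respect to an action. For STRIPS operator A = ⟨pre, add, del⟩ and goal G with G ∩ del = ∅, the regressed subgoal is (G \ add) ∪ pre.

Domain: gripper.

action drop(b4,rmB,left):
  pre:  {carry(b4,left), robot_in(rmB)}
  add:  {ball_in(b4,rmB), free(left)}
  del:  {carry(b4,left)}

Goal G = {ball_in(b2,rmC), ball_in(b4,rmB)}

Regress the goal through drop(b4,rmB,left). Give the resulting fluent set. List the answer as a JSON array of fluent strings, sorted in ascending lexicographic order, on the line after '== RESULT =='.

Compute (G \ add) ∪ pre:
  G ∩ del = {}  (empty — regression defined)
  G \ add = {ball_in(b2,rmC), ball_in(b4,rmB)} \ {ball_in(b4,rmB), free(left)} = {ball_in(b2,rmC)}
  ∪ pre   = {ball_in(b2,rmC)} ∪ {carry(b4,left), robot_in(rmB)}
          = {ball_in(b2,rmC), carry(b4,left), robot_in(rmB)}

== RESULT ==
["ball_in(b2,rmC)", "carry(b4,left)", "robot_in(rmB)"]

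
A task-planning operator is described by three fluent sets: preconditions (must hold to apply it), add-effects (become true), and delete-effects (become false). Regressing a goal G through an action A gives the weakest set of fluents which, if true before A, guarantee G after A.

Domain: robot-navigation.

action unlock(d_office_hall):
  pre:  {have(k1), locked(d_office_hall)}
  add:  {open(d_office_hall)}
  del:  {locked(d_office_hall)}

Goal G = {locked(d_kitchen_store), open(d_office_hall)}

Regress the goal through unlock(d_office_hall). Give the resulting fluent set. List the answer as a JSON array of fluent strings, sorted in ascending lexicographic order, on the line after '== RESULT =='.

Regress:
  G ∩ del = {}  (empty — regression defined)
  G \ add = {locked(d_kitchen_store), open(d_office_hall)} \ {open(d_office_hall)} = {locked(d_kitchen_store)}
  ∪ pre   = {locked(d_kitchen_store)} ∪ {have(k1), locked(d_office_hall)}
          = {have(k1), locked(d_kitchen_store), locked(d_office_hall)}

== RESULT ==
["have(k1)", "locked(d_kitchen_store)", "locked(d_office_hall)"]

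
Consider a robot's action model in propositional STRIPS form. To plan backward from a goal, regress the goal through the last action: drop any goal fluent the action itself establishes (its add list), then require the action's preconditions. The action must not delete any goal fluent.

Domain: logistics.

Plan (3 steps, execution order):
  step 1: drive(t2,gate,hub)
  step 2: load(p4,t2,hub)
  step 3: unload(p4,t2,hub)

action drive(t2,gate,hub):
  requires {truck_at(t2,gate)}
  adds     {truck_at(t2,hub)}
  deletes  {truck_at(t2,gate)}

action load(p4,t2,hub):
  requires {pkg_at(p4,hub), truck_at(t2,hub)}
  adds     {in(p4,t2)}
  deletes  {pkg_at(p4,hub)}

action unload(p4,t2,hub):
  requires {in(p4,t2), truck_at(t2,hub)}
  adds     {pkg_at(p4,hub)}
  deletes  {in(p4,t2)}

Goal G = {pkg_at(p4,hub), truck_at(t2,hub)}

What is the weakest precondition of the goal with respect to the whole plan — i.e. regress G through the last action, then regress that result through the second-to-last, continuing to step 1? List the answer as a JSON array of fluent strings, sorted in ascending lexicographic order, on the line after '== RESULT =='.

Work backward from the goal:
  through step 3 (unload(p4,t2,hub)): drop {pkg_at(p4,hub)}, keep {truck_at(t2,hub)}, require {in(p4,t2), truck_at(t2,hub)}
    → {in(p4,t2), truck_at(t2,hub)}
  through step 2 (load(p4,t2,hub)): drop {in(p4,t2)}, keep {truck_at(t2,hub)}, require {pkg_at(p4,hub), truck_at(t2,hub)}
    → {pkg_at(p4,hub), truck_at(t2,hub)}
  through step 1 (drive(t2,gate,hub)): drop {truck_at(t2,hub)}, keep {pkg_at(p4,hub)}, require {truck_at(t2,gate)}
    → {pkg_at(p4,hub), truck_at(t2,gate)}

== RESULT ==
["pkg_at(p4,hub)", "truck_at(t2,gate)"]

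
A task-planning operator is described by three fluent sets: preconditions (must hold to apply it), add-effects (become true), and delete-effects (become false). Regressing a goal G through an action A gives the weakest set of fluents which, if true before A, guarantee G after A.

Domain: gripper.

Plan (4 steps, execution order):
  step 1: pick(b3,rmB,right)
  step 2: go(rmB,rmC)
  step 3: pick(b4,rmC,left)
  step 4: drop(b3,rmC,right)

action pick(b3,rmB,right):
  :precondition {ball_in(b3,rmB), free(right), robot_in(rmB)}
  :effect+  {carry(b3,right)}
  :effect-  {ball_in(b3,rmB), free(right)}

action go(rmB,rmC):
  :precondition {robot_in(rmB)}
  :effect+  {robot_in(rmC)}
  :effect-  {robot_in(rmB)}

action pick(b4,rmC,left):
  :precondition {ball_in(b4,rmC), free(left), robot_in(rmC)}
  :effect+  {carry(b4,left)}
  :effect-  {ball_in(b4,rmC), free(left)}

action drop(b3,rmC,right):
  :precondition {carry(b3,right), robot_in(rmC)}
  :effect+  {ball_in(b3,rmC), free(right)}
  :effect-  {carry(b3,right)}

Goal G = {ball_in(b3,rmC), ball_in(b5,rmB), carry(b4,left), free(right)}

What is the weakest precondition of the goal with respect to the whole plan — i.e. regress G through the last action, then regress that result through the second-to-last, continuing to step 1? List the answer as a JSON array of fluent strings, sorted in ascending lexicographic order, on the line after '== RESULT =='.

Work backward from the goal:
  through step 4 (drop(b3,rmC,right)): drop {ball_in(b3,rmC), free(right)}, keep {ball_in(b5,rmB), carry(b4,left)}, require {carry(b3,right), robot_in(rmC)}
    → {ball_in(b5,rmB), carry(b3,right), carry(b4,left), robot_in(rmC)}
  through step 3 (pick(b4,rmC,left)): drop {carry(b4,left)}, keep {ball_in(b5,rmB), carry(b3,right), robot_in(rmC)}, require {ball_in(b4,rmC), free(left), robot_in(rmC)}
    → {ball_in(b4,rmC), ball_in(b5,rmB), carry(b3,right), free(left), robot_in(rmC)}
  through step 2 (go(rmB,rmC)): drop {robot_in(rmC)}, keep {ball_in(b4,rmC), ball_in(b5,rmB), carry(b3,right), free(left)}, require {robot_in(rmB)}
    → {ball_in(b4,rmC), ball_in(b5,rmB), carry(b3,right), free(left), robot_in(rmB)}
  through step 1 (pick(b3,rmB,right)): drop {carry(b3,right)}, keep {ball_in(b4,rmC), ball_in(b5,rmB), free(left), robot_in(rmB)}, require {ball_in(b3,rmB), free(right), robot_in(rmB)}
    → {ball_in(b3,rmB), ball_in(b4,rmC), ball_in(b5,rmB), free(left), free(right), robot_in(rmB)}

== RESULT ==
["ball_in(b3,rmB)", "ball_in(b4,rmC)", "ball_in(b5,rmB)", "free(left)", "free(right)", "robot_in(rmB)"]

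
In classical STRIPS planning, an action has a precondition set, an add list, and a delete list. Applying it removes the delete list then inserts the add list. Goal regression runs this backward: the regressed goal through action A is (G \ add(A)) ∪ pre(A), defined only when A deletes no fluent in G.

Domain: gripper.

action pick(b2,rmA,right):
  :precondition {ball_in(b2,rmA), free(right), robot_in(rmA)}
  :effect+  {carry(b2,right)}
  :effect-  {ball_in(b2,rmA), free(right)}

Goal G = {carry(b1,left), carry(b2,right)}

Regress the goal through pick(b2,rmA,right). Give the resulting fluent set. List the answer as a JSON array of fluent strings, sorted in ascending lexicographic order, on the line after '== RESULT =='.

Compute (G \ add) ∪ pre:
  G ∩ del = {}  (empty — regression defined)
  G \ add = {carry(b1,left), carry(b2,right)} \ {carry(b2,right)} = {carry(b1,left)}
  ∪ pre   = {carry(b1,left)} ∪ {ball_in(b2,rmA), free(right), robot_in(rmA)}
          = {ball_in(b2,rmA), carry(b1,left), free(right), robot_in(rmA)}

== RESULT ==
["ball_in(b2,rmA)", "carry(b1,left)", "free(right)", "robot_in(rmA)"]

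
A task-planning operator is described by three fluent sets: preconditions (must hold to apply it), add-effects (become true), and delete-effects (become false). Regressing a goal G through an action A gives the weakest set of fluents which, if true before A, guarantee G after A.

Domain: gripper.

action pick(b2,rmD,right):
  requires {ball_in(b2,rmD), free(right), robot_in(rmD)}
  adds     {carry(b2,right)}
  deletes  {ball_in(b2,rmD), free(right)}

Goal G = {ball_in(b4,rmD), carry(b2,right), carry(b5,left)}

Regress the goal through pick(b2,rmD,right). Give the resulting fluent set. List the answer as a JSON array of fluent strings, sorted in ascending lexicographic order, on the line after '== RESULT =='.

Compute (G \ add) ∪ pre:
  G ∩ del = {}  (empty — regression defined)
  G \ add = {ball_in(b4,rmD), carry(b2,right), carry(b5,left)} \ {carry(b2,right)} = {ball_in(b4,rmD), carry(b5,left)}
  ∪ pre   = {ball_in(b4,rmD), carry(b5,left)} ∪ {ball_in(b2,rmD), free(right), robot_in(rmD)}
          = {ball_in(b2,rmD), ball_in(b4,rmD), carry(b5,left), free(right), robot_in(rmD)}

== RESULT ==
["ball_in(b2,rmD)", "ball_in(b4,rmD)", "carry(b5,left)", "free(right)", "robot_in(rmD)"]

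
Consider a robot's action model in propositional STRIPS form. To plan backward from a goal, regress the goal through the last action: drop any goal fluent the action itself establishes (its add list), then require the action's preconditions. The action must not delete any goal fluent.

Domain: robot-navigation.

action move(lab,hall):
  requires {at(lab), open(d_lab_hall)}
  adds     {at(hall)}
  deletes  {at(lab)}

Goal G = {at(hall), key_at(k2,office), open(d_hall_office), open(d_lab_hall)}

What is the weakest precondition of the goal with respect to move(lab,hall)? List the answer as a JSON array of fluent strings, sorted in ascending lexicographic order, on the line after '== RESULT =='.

Compute (G \ add) ∪ pre:
  G ∩ del = {}  (empty — regression defined)
  G \ add = {at(hall), key_at(k2,office), open(d_hall_office), open(d_lab_hall)} \ {at(hall)} = {key_at(k2,office), open(d_hall_office), open(d_lab_hall)}
  ∪ pre   = {key_at(k2,office), open(d_hall_office), open(d_lab_hall)} ∪ {at(lab), open(d_lab_hall)}
          = {at(lab), key_at(k2,office), open(d_hall_office), open(d_lab_hall)}

== RESULT ==
["at(lab)", "key_at(k2,office)", "open(d_hall_office)", "open(d_lab_hall)"]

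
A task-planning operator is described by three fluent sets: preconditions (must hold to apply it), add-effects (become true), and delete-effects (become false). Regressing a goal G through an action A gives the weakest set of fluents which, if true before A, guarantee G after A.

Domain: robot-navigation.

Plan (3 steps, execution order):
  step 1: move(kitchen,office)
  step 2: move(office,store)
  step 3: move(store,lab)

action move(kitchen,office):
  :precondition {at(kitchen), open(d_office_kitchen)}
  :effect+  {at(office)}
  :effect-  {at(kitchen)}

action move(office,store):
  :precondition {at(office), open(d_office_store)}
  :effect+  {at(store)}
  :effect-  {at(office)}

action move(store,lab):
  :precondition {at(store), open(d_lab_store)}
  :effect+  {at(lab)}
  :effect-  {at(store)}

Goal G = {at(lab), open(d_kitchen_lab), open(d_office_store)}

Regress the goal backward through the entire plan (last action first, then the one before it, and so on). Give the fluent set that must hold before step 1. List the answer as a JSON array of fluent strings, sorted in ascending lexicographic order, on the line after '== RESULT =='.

Work backward from the goal:
  through step 3 (move(store,lab)): drop {at(lab)}, keep {open(d_kitchen_lab), open(d_office_store)}, require {at(store), open(d_lab_store)}
    → {at(store), open(d_kitchen_lab), open(d_lab_store), open(d_office_store)}
  through step 2 (move(office,store)): drop {at(store)}, keep {open(d_kitchen_lab), open(d_lab_store), open(d_office_store)}, require {at(office), open(d_office_store)}
    → {at(office), open(d_kitchen_lab), open(d_lab_store), open(d_office_store)}
  through step 1 (move(kitchen,office)): drop {at(office)}, keep {open(d_kitchen_lab), open(d_lab_store), open(d_office_store)}, require {at(kitchen), open(d_office_kitchen)}
    → {at(kitchen), open(d_kitchen_lab), open(d_lab_store), open(d_office_kitchen), open(d_office_store)}

== RESULT ==
["at(kitchen)", "open(d_kitchen_lab)", "open(d_lab_store)", "open(d_office_kitchen)", "open(d_office_store)"]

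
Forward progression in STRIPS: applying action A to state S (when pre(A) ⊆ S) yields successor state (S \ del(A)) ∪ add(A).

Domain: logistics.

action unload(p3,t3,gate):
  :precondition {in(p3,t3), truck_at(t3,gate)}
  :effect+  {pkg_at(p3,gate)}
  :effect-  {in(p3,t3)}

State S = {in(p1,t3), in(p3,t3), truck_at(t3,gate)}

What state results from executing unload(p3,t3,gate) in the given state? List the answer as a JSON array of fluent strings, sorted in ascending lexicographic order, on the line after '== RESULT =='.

Compute (S \ del) ∪ add:
  pre ⊆ S: {in(p3,t3), truck_at(t3,gate)} ⊆ S  — applicable
  S \ del = {in(p1,t3), truck_at(t3,gate)}
  ∪ add   = {in(p1,t3), pkg_at(p3,gate), truck_at(t3,gate)}

== RESULT ==
["in(p1,t3)", "pkg_at(p3,gate)", "truck_at(t3,gate)"]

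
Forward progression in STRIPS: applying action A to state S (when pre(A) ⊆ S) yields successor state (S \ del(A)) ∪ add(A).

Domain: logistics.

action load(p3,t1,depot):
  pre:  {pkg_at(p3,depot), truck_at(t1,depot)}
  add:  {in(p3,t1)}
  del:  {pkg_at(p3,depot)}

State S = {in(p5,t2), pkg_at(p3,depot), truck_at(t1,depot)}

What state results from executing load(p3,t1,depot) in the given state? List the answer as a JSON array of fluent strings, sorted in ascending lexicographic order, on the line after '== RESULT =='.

Progress:
  pre ⊆ S: {pkg_at(p3,depot), truck_at(t1,depot)} ⊆ S  — applicable
  S \ del = {in(p5,t2), truck_at(t1,depot)}
  ∪ add   = {in(p3,t1), in(p5,t2), truck_at(t1,depot)}

== RESULT ==
["in(p3,t1)", "in(p5,t2)", "truck_at(t1,depot)"]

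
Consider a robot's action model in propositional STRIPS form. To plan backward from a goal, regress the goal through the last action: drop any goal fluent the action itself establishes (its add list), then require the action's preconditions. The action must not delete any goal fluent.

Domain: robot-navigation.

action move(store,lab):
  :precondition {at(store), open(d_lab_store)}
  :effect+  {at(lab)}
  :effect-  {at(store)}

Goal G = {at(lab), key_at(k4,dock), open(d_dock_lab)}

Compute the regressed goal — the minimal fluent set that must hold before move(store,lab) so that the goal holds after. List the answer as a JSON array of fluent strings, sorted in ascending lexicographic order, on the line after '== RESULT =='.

Regress:
  G ∩ del = {}  (empty — regression defined)
  G \ add = {at(lab), key_at(k4,dock), open(d_dock_lab)} \ {at(lab)} = {key_at(k4,dock), open(d_dock_lab)}
  ∪ pre   = {key_at(k4,dock), open(d_dock_lab)} ∪ {at(store), open(d_lab_store)}
          = {at(store), key_at(k4,dock), open(d_dock_lab), open(d_lab_store)}

== RESULT ==
["at(store)", "key_at(k4,dock)", "open(d_dock_lab)", "open(d_lab_store)"]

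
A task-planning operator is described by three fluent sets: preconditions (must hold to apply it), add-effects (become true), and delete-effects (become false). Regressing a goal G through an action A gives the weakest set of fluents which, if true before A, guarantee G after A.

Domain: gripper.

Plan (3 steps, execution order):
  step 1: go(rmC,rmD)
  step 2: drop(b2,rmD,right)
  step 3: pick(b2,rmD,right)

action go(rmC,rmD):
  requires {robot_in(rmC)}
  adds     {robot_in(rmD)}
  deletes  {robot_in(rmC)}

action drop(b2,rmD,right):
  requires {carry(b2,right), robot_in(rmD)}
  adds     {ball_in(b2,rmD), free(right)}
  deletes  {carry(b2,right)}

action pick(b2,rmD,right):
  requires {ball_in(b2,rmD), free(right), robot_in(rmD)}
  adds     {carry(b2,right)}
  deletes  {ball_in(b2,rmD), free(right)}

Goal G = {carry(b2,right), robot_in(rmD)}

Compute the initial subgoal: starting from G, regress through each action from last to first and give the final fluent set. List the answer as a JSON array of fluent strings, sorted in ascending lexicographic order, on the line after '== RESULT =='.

Work backward from the goal:
  through step 3 (pick(b2,rmD,right)): drop {carry(b2,right)}, keep {robot_in(rmD)}, require {ball_in(b2,rmD), free(right), robot_in(rmD)}
    → {ball_in(b2,rmD), free(right), robot_in(rmD)}
  through step 2 (drop(b2,rmD,right)): drop {ball_in(b2,rmD), free(right)}, keep {robot_in(rmD)}, require {carry(b2,right), robot_in(rmD)}
    → {carry(b2,right), robot_in(rmD)}
  through step 1 (go(rmC,rmD)): drop {robot_in(rmD)}, keep {carry(b2,right)}, require {robot_in(rmC)}
    → {carry(b2,right), robot_in(rmC)}

== RESULT ==
["carry(b2,right)", "robot_in(rmC)"]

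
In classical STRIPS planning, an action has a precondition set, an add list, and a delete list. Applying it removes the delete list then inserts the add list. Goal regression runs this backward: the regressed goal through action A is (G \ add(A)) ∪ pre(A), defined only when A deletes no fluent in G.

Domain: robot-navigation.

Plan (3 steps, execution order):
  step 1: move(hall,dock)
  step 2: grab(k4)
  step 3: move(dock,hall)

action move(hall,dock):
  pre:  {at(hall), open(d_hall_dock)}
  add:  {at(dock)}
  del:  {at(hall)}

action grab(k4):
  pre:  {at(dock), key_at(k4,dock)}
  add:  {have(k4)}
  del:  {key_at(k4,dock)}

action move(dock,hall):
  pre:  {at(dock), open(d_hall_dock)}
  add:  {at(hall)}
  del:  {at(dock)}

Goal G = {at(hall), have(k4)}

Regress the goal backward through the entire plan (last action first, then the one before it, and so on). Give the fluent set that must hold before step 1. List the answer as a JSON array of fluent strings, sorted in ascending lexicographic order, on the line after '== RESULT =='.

Regress step by step:
  through step 3 (move(dock,hall)): drop {at(hall)}, keep {have(k4)}, require {at(dock), open(d_hall_dock)}
    → {at(dock), have(k4), open(d_hall_dock)}
  through step 2 (grab(k4)): drop {have(k4)}, keep {at(dock), open(d_hall_dock)}, require {at(dock), key_at(k4,dock)}
    → {at(dock), key_at(k4,dock), open(d_hall_dock)}
  through step 1 (move(hall,dock)): drop {at(dock)}, keep {key_at(k4,dock), open(d_hall_dock)}, require {at(hall), open(d_hall_dock)}
    → {at(hall), key_at(k4,dock), open(d_hall_dock)}

== RESULT ==
["at(hall)", "key_at(k4,dock)", "open(d_hall_dock)"]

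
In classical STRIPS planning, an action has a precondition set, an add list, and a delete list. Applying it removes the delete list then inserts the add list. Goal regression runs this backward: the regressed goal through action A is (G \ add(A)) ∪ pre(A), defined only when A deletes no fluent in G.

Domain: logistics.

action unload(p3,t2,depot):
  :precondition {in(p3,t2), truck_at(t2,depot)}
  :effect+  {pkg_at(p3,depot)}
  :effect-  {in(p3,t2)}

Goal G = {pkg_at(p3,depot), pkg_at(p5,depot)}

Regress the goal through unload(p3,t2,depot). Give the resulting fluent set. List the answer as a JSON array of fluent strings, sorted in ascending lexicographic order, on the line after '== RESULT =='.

Compute (G \ add) ∪ pre:
  G ∩ del = {}  (empty — regression defined)
  G \ add = {pkg_at(p3,depot), pkg_at(p5,depot)} \ {pkg_at(p3,depot)} = {pkg_at(p5,depot)}
  ∪ pre   = {pkg_at(p5,depot)} ∪ {in(p3,t2), truck_at(t2,depot)}
          = {in(p3,t2), pkg_at(p5,depot), truck_at(t2,depot)}

== RESULT ==
["in(p3,t2)", "pkg_at(p5,depot)", "truck_at(t2,depot)"]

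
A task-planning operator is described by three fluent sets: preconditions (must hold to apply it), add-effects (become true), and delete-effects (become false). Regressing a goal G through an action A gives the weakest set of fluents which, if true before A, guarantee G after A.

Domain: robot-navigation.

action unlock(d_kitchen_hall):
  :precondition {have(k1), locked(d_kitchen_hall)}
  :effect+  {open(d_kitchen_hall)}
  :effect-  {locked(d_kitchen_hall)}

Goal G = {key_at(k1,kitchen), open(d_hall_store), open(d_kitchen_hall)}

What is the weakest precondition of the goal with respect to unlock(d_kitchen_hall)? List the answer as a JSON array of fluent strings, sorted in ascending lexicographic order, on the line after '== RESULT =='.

Compute (G \ add) ∪ pre:
  G ∩ del = {}  (empty — regression defined)
  G \ add = {key_at(k1,kitchen), open(d_hall_store), open(d_kitchen_hall)} \ {open(d_kitchen_hall)} = {key_at(k1,kitchen), open(d_hall_store)}
  ∪ pre   = {key_at(k1,kitchen), open(d_hall_store)} ∪ {have(k1), locked(d_kitchen_hall)}
          = {have(k1), key_at(k1,kitchen), locked(d_kitchen_hall), open(d_hall_store)}

== RESULT ==
["have(k1)", "key_at(k1,kitchen)", "locked(d_kitchen_hall)", "open(d_hall_store)"]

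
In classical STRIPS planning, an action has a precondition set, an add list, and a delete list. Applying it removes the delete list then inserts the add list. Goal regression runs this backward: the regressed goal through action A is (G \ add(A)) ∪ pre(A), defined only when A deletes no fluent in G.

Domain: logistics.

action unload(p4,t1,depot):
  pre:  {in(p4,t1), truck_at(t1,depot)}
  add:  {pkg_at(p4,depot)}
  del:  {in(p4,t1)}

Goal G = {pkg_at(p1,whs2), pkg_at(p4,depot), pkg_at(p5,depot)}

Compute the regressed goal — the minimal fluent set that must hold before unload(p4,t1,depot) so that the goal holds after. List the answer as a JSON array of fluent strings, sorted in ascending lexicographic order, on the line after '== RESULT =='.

Compute (G \ add) ∪ pre:
  G ∩ del = {}  (empty — regression defined)
  G \ add = {pkg_at(p1,whs2), pkg_at(p4,depot), pkg_at(p5,depot)} \ {pkg_at(p4,depot)} = {pkg_at(p1,whs2), pkg_at(p5,depot)}
  ∪ pre   = {pkg_at(p1,whs2), pkg_at(p5,depot)} ∪ {in(p4,t1), truck_at(t1,depot)}
          = {in(p4,t1), pkg_at(p1,whs2), pkg_at(p5,depot), truck_at(t1,depot)}

== RESULT ==
["in(p4,t1)", "pkg_at(p1,whs2)", "pkg_at(p5,depot)", "truck_at(t1,depot)"]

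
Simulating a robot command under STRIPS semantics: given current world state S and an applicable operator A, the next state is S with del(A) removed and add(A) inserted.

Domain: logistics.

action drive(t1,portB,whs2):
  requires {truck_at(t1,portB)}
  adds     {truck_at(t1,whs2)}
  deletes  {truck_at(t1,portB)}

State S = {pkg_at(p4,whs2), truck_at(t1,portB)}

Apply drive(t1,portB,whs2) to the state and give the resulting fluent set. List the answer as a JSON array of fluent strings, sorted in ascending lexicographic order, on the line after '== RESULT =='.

Progress:
  pre ⊆ S: {truck_at(t1,portB)} ⊆ S  — applicable
  S \ del = {pkg_at(p4,whs2)}
  ∪ add   = {pkg_at(p4,whs2), truck_at(t1,whs2)}

== RESULT ==
["pkg_at(p4,whs2)", "truck_at(t1,whs2)"]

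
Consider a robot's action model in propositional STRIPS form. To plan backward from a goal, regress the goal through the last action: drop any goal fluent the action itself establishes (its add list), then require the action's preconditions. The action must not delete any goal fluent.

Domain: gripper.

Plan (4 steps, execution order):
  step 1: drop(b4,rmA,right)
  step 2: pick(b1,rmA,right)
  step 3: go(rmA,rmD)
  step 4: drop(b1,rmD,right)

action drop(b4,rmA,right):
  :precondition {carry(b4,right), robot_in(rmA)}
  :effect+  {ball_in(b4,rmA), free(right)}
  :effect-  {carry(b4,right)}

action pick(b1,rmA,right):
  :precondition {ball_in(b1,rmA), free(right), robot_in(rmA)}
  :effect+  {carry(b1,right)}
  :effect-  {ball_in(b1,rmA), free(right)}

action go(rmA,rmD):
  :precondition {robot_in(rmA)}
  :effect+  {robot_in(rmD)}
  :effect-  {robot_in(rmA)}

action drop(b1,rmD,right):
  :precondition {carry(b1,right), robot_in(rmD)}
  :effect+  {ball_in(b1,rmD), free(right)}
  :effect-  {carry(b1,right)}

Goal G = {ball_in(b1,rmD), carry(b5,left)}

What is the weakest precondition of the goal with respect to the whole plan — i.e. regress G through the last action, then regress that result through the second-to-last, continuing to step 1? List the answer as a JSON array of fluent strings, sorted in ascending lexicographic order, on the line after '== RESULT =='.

Regress step by step:
  through step 4 (drop(b1,rmD,right)): drop {ball_in(b1,rmD)}, keep {carry(b5,left)}, require {carry(b1,right), robot_in(rmD)}
    → {carry(b1,right), carry(b5,left), robot_in(rmD)}
  through step 3 (go(rmA,rmD)): drop {robot_in(rmD)}, keep {carry(b1,right), carry(b5,left)}, require {robot_in(rmA)}
    → {carry(b1,right), carry(b5,left), robot_in(rmA)}
  through step 2 (pick(b1,rmA,right)): drop {carry(b1,right)}, keep {carry(b5,left), robot_in(rmA)}, require {ball_in(b1,rmA), free(right), robot_in(rmA)}
    → {ball_in(b1,rmA), carry(b5,left), free(right), robot_in(rmA)}
  through step 1 (drop(b4,rmA,right)): drop {free(right)}, keep {ball_in(b1,rmA), carry(b5,left), robot_in(rmA)}, require {carry(b4,right), robot_in(rmA)}
    → {ball_in(b1,rmA), carry(b4,right), carry(b5,left), robot_in(rmA)}

== RESULT ==
["ball_in(b1,rmA)", "carry(b4,right)", "carry(b5,left)", "robot_in(rmA)"]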